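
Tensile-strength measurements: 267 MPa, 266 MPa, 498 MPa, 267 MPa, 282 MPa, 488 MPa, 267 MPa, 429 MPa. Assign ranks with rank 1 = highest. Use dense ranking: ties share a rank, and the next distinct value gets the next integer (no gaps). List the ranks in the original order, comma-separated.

5, 6, 1, 5, 4, 2, 5, 3

Sorted (descending): 498, 488, 429, 282, 267, 267, 267, 266
The 3 values of 267 share dense rank 5.
Remaining distinct values take the next consecutive integers.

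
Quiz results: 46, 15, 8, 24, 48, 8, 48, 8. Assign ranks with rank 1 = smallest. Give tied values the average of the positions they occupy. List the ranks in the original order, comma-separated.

Sorted (ascending): 8, 8, 8, 15, 24, 46, 48, 48
The 3 values of 8 occupy positions 1–3 → average rank 2.
The 2 values of 48 occupy positions 7–8 → average rank (7+8)/2 = 7.5.

6, 4, 2, 5, 7.5, 2, 7.5, 2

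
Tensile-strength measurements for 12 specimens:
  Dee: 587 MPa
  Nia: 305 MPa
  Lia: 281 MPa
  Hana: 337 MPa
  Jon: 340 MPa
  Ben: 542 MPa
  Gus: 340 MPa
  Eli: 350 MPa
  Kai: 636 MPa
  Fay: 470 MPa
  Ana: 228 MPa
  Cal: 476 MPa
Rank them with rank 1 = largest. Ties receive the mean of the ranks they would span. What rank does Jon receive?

Sorted (descending): 636, 587, 542, 476, 470, 350, 340, 340, 337, 305, 281, 228
The 2 values of 340 occupy positions 7–8 → average rank (7+8)/2 = 7.5.
Jon has value 340 MPa → rank 7.5.

7.5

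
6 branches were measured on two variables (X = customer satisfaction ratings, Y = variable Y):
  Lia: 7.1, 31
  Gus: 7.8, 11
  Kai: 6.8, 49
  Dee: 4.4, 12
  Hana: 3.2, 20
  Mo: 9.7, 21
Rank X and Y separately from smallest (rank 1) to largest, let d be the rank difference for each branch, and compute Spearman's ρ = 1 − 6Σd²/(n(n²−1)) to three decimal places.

0.029

Ranks of variable 1: 4, 5, 3, 2, 1, 6
Ranks of variable 2: 5, 1, 6, 2, 3, 4
d = r₁ − r₂: -1, 4, -3, 0, -2, 2
d²: 1, 16, 9, 0, 4, 4; Σd² = 34
ρ = 1 − 6·34/(6·35) = 1 − 204/210 = 0.029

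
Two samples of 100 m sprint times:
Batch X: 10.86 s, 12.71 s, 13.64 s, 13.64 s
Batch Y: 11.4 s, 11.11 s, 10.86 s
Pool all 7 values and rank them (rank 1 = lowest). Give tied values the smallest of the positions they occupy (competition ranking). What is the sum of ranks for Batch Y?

8

Sorted (ascending): 10.86, 10.86, 11.11, 11.4, 12.71, 13.64, 13.64
The 2 values of 10.86 occupy positions 1–2 → each gets rank 1.
The 2 values of 13.64 occupy positions 6–7 → each gets rank 6.
Batch Y values → pooled ranks: 11.4→4, 11.11→3, 10.86→1
Rank sum = 4 + 3 + 1 = 8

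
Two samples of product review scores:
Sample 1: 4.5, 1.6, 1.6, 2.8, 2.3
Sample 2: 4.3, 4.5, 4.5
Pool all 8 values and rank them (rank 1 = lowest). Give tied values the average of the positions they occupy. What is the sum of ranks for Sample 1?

17

Sorted (ascending): 1.6, 1.6, 2.3, 2.8, 4.3, 4.5, 4.5, 4.5
The 2 values of 1.6 occupy positions 1–2 → average rank (1+2)/2 = 1.5.
The 3 values of 4.5 occupy positions 6–8 → average rank 7.
Sample 1 values → pooled ranks: 4.5→7, 1.6→1.5, 1.6→1.5, 2.8→4, 2.3→3
Rank sum = 7 + 1.5 + 1.5 + 4 + 3 = 17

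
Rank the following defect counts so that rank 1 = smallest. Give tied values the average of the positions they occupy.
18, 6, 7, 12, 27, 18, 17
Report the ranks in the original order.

5.5, 1, 2, 3, 7, 5.5, 4

Sorted (ascending): 6, 7, 12, 17, 18, 18, 27
The 2 values of 18 occupy positions 5–6 → average rank (5+6)/2 = 5.5.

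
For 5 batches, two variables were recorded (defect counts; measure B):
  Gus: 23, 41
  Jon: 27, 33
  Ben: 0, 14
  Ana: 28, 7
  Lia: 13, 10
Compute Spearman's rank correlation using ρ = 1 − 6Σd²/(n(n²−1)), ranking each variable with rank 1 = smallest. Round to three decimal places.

Ranks of variable 1: 3, 4, 1, 5, 2
Ranks of variable 2: 5, 4, 3, 1, 2
d = r₁ − r₂: -2, 0, -2, 4, 0
d²: 4, 0, 4, 16, 0; Σd² = 24
ρ = 1 − 6·24/(5·24) = 1 − 144/120 = -0.200

-0.200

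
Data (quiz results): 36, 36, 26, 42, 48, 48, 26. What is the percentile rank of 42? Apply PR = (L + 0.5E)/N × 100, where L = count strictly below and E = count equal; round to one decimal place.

N = 7.
Strictly below 42: 4. Equal to 42: 1.
PR = (4 + 0.5·1)/7 × 100 = 64.3

64.3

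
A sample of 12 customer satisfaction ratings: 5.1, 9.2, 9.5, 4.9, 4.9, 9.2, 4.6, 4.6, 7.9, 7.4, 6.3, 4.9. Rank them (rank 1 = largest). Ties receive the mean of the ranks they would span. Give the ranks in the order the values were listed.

Sorted (descending): 9.5, 9.2, 9.2, 7.9, 7.4, 6.3, 5.1, 4.9, 4.9, 4.9, 4.6, 4.6
The 2 values of 9.2 occupy positions 2–3 → average rank (2+3)/2 = 2.5.
The 3 values of 4.9 occupy positions 8–10 → average rank 9.
The 2 values of 4.6 occupy positions 11–12 → average rank (11+12)/2 = 11.5.

7, 2.5, 1, 9, 9, 2.5, 11.5, 11.5, 4, 5, 6, 9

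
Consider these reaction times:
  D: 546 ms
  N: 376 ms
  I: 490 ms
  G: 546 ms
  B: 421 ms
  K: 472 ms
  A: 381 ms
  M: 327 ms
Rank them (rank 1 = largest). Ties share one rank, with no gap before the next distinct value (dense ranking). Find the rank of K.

Sorted (descending): 546, 546, 490, 472, 421, 381, 376, 327
The 2 values of 546 share dense rank 1.
Remaining distinct values take the next consecutive integers.
K has value 472 ms → rank 3.

3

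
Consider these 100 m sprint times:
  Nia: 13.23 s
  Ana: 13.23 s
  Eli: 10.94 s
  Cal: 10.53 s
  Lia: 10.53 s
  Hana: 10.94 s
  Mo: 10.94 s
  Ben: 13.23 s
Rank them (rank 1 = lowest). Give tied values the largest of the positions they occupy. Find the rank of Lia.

2

Sorted (ascending): 10.53, 10.53, 10.94, 10.94, 10.94, 13.23, 13.23, 13.23
The 2 values of 10.53 occupy positions 1–2 → each gets rank 2.
The 3 values of 10.94 occupy positions 3–5 → each gets rank 5.
The 3 values of 13.23 occupy positions 6–8 → each gets rank 8.
Lia has value 10.53 s → rank 2.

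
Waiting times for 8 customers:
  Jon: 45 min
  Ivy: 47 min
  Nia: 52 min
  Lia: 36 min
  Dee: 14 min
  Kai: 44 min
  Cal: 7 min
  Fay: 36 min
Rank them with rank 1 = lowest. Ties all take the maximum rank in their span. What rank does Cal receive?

1

Sorted (ascending): 7, 14, 36, 36, 44, 45, 47, 52
The 2 values of 36 occupy positions 3–4 → each gets rank 4.
Cal has value 7 min → rank 1.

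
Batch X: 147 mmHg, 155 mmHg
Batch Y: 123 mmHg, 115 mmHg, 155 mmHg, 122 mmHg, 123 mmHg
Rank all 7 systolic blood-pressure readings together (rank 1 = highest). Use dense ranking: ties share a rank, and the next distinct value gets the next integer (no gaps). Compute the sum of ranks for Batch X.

Sorted (descending): 155, 155, 147, 123, 123, 122, 115
The 2 values of 155 share dense rank 1.
The 2 values of 123 share dense rank 3.
Remaining distinct values take the next consecutive integers.
Batch X values → pooled ranks: 147→2, 155→1
Rank sum = 2 + 1 = 3

3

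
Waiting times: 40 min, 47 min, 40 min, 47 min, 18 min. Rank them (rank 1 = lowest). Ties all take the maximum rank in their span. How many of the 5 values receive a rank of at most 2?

1

Sorted (ascending): 18, 40, 40, 47, 47
The 2 values of 40 occupy positions 2–3 → each gets rank 3.
The 2 values of 47 occupy positions 4–5 → each gets rank 5.
Ranks ≤ 2: {1} → 1 value.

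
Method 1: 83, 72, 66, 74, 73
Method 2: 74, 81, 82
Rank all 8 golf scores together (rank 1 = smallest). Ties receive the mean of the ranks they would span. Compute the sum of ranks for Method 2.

Sorted (ascending): 66, 72, 73, 74, 74, 81, 82, 83
The 2 values of 74 occupy positions 4–5 → average rank (4+5)/2 = 4.5.
Method 2 values → pooled ranks: 74→4.5, 81→6, 82→7
Rank sum = 4.5 + 6 + 7 = 17.5

17.5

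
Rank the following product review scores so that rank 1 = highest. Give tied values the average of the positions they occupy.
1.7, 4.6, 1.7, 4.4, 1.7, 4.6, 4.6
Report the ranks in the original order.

Sorted (descending): 4.6, 4.6, 4.6, 4.4, 1.7, 1.7, 1.7
The 3 values of 4.6 occupy positions 1–3 → average rank 2.
The 3 values of 1.7 occupy positions 5–7 → average rank 6.

6, 2, 6, 4, 6, 2, 2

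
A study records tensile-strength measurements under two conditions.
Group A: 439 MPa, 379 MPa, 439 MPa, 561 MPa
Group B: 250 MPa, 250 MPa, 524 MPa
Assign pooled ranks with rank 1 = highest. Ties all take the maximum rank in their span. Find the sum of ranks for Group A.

Sorted (descending): 561, 524, 439, 439, 379, 250, 250
The 2 values of 439 occupy positions 3–4 → each gets rank 4.
The 2 values of 250 occupy positions 6–7 → each gets rank 7.
Group A values → pooled ranks: 439→4, 379→5, 439→4, 561→1
Rank sum = 4 + 5 + 4 + 1 = 14

14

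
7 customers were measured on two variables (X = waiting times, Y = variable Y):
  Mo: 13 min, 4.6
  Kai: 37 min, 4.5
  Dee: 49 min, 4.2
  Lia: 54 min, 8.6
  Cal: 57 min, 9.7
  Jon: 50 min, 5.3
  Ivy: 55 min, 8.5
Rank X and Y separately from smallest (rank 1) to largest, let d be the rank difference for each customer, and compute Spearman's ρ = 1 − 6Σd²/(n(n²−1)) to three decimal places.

0.821

Ranks of variable 1: 1, 2, 3, 5, 7, 4, 6
Ranks of variable 2: 3, 2, 1, 6, 7, 4, 5
d = r₁ − r₂: -2, 0, 2, -1, 0, 0, 1
d²: 4, 0, 4, 1, 0, 0, 1; Σd² = 10
ρ = 1 − 6·10/(7·48) = 1 − 60/336 = 0.821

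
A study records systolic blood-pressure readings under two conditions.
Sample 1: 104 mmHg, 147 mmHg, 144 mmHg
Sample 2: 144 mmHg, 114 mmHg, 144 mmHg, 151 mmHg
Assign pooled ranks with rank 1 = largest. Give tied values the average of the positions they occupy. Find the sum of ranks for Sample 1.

Sorted (descending): 151, 147, 144, 144, 144, 114, 104
The 3 values of 144 occupy positions 3–5 → average rank 4.
Sample 1 values → pooled ranks: 104→7, 147→2, 144→4
Rank sum = 7 + 2 + 4 = 13

13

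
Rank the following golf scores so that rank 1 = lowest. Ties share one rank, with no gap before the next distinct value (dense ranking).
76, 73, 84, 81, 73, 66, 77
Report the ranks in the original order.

3, 2, 6, 5, 2, 1, 4

Sorted (ascending): 66, 73, 73, 76, 77, 81, 84
The 2 values of 73 share dense rank 2.
Remaining distinct values take the next consecutive integers.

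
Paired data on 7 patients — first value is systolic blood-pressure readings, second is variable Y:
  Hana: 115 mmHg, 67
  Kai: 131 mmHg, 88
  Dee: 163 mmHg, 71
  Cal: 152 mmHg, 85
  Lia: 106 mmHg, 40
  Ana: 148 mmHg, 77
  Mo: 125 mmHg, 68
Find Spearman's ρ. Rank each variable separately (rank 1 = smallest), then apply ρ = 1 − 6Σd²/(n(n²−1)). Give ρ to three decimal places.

0.679

Ranks of variable 1: 2, 4, 7, 6, 1, 5, 3
Ranks of variable 2: 2, 7, 4, 6, 1, 5, 3
d = r₁ − r₂: 0, -3, 3, 0, 0, 0, 0
d²: 0, 9, 9, 0, 0, 0, 0; Σd² = 18
ρ = 1 − 6·18/(7·48) = 1 − 108/336 = 0.679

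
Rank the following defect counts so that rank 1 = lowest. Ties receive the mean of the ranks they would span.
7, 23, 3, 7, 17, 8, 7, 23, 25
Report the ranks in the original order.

Sorted (ascending): 3, 7, 7, 7, 8, 17, 23, 23, 25
The 3 values of 7 occupy positions 2–4 → average rank 3.
The 2 values of 23 occupy positions 7–8 → average rank (7+8)/2 = 7.5.

3, 7.5, 1, 3, 6, 5, 3, 7.5, 9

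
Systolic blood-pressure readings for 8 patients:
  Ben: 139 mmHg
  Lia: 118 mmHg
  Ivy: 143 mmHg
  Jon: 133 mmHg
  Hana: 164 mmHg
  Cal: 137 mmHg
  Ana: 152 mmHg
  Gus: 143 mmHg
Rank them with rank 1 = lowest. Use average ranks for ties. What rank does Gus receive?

Sorted (ascending): 118, 133, 137, 139, 143, 143, 152, 164
The 2 values of 143 occupy positions 5–6 → average rank (5+6)/2 = 5.5.
Gus has value 143 mmHg → rank 5.5.

5.5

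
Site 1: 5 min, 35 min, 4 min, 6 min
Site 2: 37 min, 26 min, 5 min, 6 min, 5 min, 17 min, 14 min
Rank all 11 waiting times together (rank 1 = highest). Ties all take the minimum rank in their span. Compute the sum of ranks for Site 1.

Sorted (descending): 37, 35, 26, 17, 14, 6, 6, 5, 5, 5, 4
The 2 values of 6 occupy positions 6–7 → each gets rank 6.
The 3 values of 5 occupy positions 8–10 → each gets rank 8.
Site 1 values → pooled ranks: 5→8, 35→2, 4→11, 6→6
Rank sum = 8 + 2 + 11 + 6 = 27

27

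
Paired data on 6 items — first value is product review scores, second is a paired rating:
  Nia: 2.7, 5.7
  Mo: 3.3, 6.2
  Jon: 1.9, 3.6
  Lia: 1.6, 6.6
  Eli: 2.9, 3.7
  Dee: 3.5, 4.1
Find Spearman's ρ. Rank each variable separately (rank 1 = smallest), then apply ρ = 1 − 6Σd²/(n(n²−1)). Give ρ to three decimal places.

Ranks of variable 1: 3, 5, 2, 1, 4, 6
Ranks of variable 2: 4, 5, 1, 6, 2, 3
d = r₁ − r₂: -1, 0, 1, -5, 2, 3
d²: 1, 0, 1, 25, 4, 9; Σd² = 40
ρ = 1 − 6·40/(6·35) = 1 − 240/210 = -0.143

-0.143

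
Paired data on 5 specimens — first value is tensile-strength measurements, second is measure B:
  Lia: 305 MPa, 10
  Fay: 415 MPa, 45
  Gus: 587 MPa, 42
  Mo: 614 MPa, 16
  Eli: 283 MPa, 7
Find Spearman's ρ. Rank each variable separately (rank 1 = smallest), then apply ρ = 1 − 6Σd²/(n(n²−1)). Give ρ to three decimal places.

Ranks of variable 1: 2, 3, 4, 5, 1
Ranks of variable 2: 2, 5, 4, 3, 1
d = r₁ − r₂: 0, -2, 0, 2, 0
d²: 0, 4, 0, 4, 0; Σd² = 8
ρ = 1 − 6·8/(5·24) = 1 − 48/120 = 0.600

0.600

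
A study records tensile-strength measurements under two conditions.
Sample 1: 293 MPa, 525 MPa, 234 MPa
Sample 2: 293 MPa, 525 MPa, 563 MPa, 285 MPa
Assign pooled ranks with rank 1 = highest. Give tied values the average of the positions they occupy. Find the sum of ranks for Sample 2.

Sorted (descending): 563, 525, 525, 293, 293, 285, 234
The 2 values of 525 occupy positions 2–3 → average rank (2+3)/2 = 2.5.
The 2 values of 293 occupy positions 4–5 → average rank (4+5)/2 = 4.5.
Sample 2 values → pooled ranks: 293→4.5, 525→2.5, 563→1, 285→6
Rank sum = 4.5 + 2.5 + 1 + 6 = 14

14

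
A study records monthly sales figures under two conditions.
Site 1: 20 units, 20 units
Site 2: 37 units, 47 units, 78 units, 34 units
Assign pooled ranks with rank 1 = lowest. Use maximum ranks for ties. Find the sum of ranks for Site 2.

18

Sorted (ascending): 20, 20, 34, 37, 47, 78
The 2 values of 20 occupy positions 1–2 → each gets rank 2.
Site 2 values → pooled ranks: 37→4, 47→5, 78→6, 34→3
Rank sum = 4 + 5 + 6 + 3 = 18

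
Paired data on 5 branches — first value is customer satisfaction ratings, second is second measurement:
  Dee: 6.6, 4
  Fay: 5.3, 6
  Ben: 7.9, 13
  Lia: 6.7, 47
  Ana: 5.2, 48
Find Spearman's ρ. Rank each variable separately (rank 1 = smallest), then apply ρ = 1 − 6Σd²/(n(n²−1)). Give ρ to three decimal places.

-0.200

Ranks of variable 1: 3, 2, 5, 4, 1
Ranks of variable 2: 1, 2, 3, 4, 5
d = r₁ − r₂: 2, 0, 2, 0, -4
d²: 4, 0, 4, 0, 16; Σd² = 24
ρ = 1 − 6·24/(5·24) = 1 − 144/120 = -0.200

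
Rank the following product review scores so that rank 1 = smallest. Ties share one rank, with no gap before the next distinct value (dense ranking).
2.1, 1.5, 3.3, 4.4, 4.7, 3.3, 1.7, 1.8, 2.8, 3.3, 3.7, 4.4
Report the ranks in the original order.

4, 1, 6, 8, 9, 6, 2, 3, 5, 6, 7, 8

Sorted (ascending): 1.5, 1.7, 1.8, 2.1, 2.8, 3.3, 3.3, 3.3, 3.7, 4.4, 4.4, 4.7
The 3 values of 3.3 share dense rank 6.
The 2 values of 4.4 share dense rank 8.
Remaining distinct values take the next consecutive integers.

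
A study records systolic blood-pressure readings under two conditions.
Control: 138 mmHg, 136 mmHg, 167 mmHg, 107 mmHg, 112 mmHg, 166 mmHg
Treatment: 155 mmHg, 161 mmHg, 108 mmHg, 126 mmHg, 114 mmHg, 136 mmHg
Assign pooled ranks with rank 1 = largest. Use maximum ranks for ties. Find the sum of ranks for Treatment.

Sorted (descending): 167, 166, 161, 155, 138, 136, 136, 126, 114, 112, 108, 107
The 2 values of 136 occupy positions 6–7 → each gets rank 7.
Treatment values → pooled ranks: 155→4, 161→3, 108→11, 126→8, 114→9, 136→7
Rank sum = 4 + 3 + 11 + 8 + 9 + 7 = 42

42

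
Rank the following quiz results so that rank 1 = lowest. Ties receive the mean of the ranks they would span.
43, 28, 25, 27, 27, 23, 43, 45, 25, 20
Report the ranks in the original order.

Sorted (ascending): 20, 23, 25, 25, 27, 27, 28, 43, 43, 45
The 2 values of 25 occupy positions 3–4 → average rank (3+4)/2 = 3.5.
The 2 values of 27 occupy positions 5–6 → average rank (5+6)/2 = 5.5.
The 2 values of 43 occupy positions 8–9 → average rank (8+9)/2 = 8.5.

8.5, 7, 3.5, 5.5, 5.5, 2, 8.5, 10, 3.5, 1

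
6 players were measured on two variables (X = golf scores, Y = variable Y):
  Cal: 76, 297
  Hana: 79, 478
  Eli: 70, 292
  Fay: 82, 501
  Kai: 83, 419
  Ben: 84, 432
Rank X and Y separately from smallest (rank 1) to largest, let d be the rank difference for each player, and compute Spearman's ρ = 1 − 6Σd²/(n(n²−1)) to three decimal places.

0.543

Ranks of variable 1: 2, 3, 1, 4, 5, 6
Ranks of variable 2: 2, 5, 1, 6, 3, 4
d = r₁ − r₂: 0, -2, 0, -2, 2, 2
d²: 0, 4, 0, 4, 4, 4; Σd² = 16
ρ = 1 − 6·16/(6·35) = 1 − 96/210 = 0.543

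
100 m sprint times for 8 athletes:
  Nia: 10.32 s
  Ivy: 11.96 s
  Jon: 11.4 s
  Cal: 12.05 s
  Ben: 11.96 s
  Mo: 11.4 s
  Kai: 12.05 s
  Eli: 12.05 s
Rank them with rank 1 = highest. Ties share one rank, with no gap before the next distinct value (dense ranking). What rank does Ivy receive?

2

Sorted (descending): 12.05, 12.05, 12.05, 11.96, 11.96, 11.4, 11.4, 10.32
The 3 values of 12.05 share dense rank 1.
The 2 values of 11.96 share dense rank 2.
The 2 values of 11.4 share dense rank 3.
Remaining distinct values take the next consecutive integers.
Ivy has value 11.96 s → rank 2.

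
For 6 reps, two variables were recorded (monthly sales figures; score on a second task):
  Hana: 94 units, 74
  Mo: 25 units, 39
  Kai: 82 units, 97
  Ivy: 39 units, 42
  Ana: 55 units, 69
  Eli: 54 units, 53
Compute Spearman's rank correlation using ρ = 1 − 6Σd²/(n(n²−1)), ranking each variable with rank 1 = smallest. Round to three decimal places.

0.943

Ranks of variable 1: 6, 1, 5, 2, 4, 3
Ranks of variable 2: 5, 1, 6, 2, 4, 3
d = r₁ − r₂: 1, 0, -1, 0, 0, 0
d²: 1, 0, 1, 0, 0, 0; Σd² = 2
ρ = 1 − 6·2/(6·35) = 1 − 12/210 = 0.943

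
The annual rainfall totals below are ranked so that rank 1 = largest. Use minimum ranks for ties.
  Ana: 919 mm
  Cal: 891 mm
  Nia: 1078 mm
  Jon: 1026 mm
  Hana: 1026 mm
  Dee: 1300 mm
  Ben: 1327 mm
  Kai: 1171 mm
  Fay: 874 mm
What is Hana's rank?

5

Sorted (descending): 1327, 1300, 1171, 1078, 1026, 1026, 919, 891, 874
The 2 values of 1026 occupy positions 5–6 → each gets rank 5.
Hana has value 1026 mm → rank 5.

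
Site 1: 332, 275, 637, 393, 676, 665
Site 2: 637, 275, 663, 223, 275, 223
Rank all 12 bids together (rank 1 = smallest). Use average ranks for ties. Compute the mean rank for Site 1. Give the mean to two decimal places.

Sorted (ascending): 223, 223, 275, 275, 275, 332, 393, 637, 637, 663, 665, 676
The 2 values of 223 occupy positions 1–2 → average rank (1+2)/2 = 1.5.
The 3 values of 275 occupy positions 3–5 → average rank 4.
The 2 values of 637 occupy positions 8–9 → average rank (8+9)/2 = 8.5.
Site 1 values → pooled ranks: 332→6, 275→4, 637→8.5, 393→7, 676→12, 665→11
Mean rank = (6 + 4 + 8.5 + 7 + 12 + 11) / 6 = 8.08

8.08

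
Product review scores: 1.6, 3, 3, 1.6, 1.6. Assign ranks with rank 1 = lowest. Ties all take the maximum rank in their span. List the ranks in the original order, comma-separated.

3, 5, 5, 3, 3

Sorted (ascending): 1.6, 1.6, 1.6, 3, 3
The 3 values of 1.6 occupy positions 1–3 → each gets rank 3.
The 2 values of 3 occupy positions 4–5 → each gets rank 5.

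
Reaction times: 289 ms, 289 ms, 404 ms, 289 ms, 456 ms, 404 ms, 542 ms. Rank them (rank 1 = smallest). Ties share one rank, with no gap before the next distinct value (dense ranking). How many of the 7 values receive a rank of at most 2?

Sorted (ascending): 289, 289, 289, 404, 404, 456, 542
The 3 values of 289 share dense rank 1.
The 2 values of 404 share dense rank 2.
Remaining distinct values take the next consecutive integers.
Ranks ≤ 2: {1, 1, 1, 2, 2} → 5 values.

5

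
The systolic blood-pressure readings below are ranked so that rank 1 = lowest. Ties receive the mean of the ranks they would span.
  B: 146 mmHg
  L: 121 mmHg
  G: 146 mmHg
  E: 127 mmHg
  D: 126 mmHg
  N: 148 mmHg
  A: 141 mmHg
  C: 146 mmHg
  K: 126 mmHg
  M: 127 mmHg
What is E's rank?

4.5

Sorted (ascending): 121, 126, 126, 127, 127, 141, 146, 146, 146, 148
The 2 values of 126 occupy positions 2–3 → average rank (2+3)/2 = 2.5.
The 2 values of 127 occupy positions 4–5 → average rank (4+5)/2 = 4.5.
The 3 values of 146 occupy positions 7–9 → average rank 8.
E has value 127 mmHg → rank 4.5.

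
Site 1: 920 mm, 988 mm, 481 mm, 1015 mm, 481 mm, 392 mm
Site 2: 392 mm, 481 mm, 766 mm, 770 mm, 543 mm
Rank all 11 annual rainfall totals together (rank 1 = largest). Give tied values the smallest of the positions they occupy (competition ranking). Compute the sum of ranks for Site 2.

Sorted (descending): 1015, 988, 920, 770, 766, 543, 481, 481, 481, 392, 392
The 3 values of 481 occupy positions 7–9 → each gets rank 7.
The 2 values of 392 occupy positions 10–11 → each gets rank 10.
Site 2 values → pooled ranks: 392→10, 481→7, 766→5, 770→4, 543→6
Rank sum = 10 + 7 + 5 + 4 + 6 = 32

32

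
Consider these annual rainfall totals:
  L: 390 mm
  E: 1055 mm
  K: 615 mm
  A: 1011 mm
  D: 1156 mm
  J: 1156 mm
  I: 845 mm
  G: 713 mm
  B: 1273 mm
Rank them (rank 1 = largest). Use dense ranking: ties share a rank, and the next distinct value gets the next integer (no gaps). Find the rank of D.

2

Sorted (descending): 1273, 1156, 1156, 1055, 1011, 845, 713, 615, 390
The 2 values of 1156 share dense rank 2.
Remaining distinct values take the next consecutive integers.
D has value 1156 mm → rank 2.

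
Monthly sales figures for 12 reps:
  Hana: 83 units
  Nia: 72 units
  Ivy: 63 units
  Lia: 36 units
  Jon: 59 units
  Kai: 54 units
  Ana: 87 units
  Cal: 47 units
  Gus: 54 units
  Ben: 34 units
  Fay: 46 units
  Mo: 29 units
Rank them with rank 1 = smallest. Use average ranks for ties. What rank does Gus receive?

Sorted (ascending): 29, 34, 36, 46, 47, 54, 54, 59, 63, 72, 83, 87
The 2 values of 54 occupy positions 6–7 → average rank (6+7)/2 = 6.5.
Gus has value 54 units → rank 6.5.

6.5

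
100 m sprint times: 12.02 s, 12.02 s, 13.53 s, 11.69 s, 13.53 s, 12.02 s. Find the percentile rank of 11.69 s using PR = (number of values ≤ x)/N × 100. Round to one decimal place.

16.7

N = 6.
Strictly below 11.69: 0. Equal to 11.69: 1.
PR = 1/6 × 100 = 16.7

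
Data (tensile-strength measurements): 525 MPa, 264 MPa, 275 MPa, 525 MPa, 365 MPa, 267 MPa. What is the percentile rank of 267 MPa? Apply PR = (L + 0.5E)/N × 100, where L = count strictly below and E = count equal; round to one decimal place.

N = 6.
Strictly below 267: 1. Equal to 267: 1.
PR = (1 + 0.5·1)/6 × 100 = 25.0

25.0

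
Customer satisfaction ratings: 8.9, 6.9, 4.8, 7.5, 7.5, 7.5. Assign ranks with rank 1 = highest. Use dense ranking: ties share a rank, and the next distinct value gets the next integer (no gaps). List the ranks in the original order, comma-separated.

Sorted (descending): 8.9, 7.5, 7.5, 7.5, 6.9, 4.8
The 3 values of 7.5 share dense rank 2.
Remaining distinct values take the next consecutive integers.

1, 3, 4, 2, 2, 2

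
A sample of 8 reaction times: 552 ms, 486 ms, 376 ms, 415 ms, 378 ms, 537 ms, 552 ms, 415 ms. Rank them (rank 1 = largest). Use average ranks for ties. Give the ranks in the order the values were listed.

1.5, 4, 8, 5.5, 7, 3, 1.5, 5.5

Sorted (descending): 552, 552, 537, 486, 415, 415, 378, 376
The 2 values of 552 occupy positions 1–2 → average rank (1+2)/2 = 1.5.
The 2 values of 415 occupy positions 5–6 → average rank (5+6)/2 = 5.5.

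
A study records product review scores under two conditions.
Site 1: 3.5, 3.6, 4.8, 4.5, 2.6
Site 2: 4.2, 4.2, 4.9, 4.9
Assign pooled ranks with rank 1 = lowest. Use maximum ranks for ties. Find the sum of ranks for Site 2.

28

Sorted (ascending): 2.6, 3.5, 3.6, 4.2, 4.2, 4.5, 4.8, 4.9, 4.9
The 2 values of 4.2 occupy positions 4–5 → each gets rank 5.
The 2 values of 4.9 occupy positions 8–9 → each gets rank 9.
Site 2 values → pooled ranks: 4.2→5, 4.2→5, 4.9→9, 4.9→9
Rank sum = 5 + 5 + 9 + 9 = 28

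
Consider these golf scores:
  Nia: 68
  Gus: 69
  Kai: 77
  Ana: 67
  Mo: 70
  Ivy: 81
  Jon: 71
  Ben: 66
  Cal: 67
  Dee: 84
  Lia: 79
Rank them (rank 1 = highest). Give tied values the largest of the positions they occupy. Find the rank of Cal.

Sorted (descending): 84, 81, 79, 77, 71, 70, 69, 68, 67, 67, 66
The 2 values of 67 occupy positions 9–10 → each gets rank 10.
Cal has value 67 → rank 10.

10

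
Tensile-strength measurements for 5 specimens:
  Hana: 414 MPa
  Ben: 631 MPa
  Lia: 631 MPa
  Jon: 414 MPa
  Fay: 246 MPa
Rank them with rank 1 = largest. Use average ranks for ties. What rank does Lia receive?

Sorted (descending): 631, 631, 414, 414, 246
The 2 values of 631 occupy positions 1–2 → average rank (1+2)/2 = 1.5.
The 2 values of 414 occupy positions 3–4 → average rank (3+4)/2 = 3.5.
Lia has value 631 MPa → rank 1.5.

1.5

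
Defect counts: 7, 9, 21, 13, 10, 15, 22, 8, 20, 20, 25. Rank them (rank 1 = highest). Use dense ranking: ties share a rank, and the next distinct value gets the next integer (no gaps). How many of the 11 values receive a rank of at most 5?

6

Sorted (descending): 25, 22, 21, 20, 20, 15, 13, 10, 9, 8, 7
The 2 values of 20 share dense rank 4.
Remaining distinct values take the next consecutive integers.
Ranks ≤ 5: {1, 2, 3, 4, 4, 5} → 6 values.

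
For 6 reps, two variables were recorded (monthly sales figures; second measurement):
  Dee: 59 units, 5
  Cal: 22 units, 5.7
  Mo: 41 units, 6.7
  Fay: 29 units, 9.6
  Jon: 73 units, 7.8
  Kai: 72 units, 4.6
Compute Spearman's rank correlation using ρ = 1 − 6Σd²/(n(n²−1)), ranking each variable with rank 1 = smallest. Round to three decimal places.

Ranks of variable 1: 4, 1, 3, 2, 6, 5
Ranks of variable 2: 2, 3, 4, 6, 5, 1
d = r₁ − r₂: 2, -2, -1, -4, 1, 4
d²: 4, 4, 1, 16, 1, 16; Σd² = 42
ρ = 1 − 6·42/(6·35) = 1 − 252/210 = -0.200

-0.200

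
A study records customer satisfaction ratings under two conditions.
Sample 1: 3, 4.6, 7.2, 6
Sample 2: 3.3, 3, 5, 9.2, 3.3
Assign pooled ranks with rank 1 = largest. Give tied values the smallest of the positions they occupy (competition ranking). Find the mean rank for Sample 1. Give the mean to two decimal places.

4.50

Sorted (descending): 9.2, 7.2, 6, 5, 4.6, 3.3, 3.3, 3, 3
The 2 values of 3.3 occupy positions 6–7 → each gets rank 6.
The 2 values of 3 occupy positions 8–9 → each gets rank 8.
Sample 1 values → pooled ranks: 3→8, 4.6→5, 7.2→2, 6→3
Mean rank = (8 + 5 + 2 + 3) / 4 = 4.50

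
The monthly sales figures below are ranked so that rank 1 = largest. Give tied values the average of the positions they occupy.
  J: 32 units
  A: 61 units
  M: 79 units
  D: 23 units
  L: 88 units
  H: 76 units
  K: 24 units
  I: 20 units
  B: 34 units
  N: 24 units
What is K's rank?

7.5

Sorted (descending): 88, 79, 76, 61, 34, 32, 24, 24, 23, 20
The 2 values of 24 occupy positions 7–8 → average rank (7+8)/2 = 7.5.
K has value 24 units → rank 7.5.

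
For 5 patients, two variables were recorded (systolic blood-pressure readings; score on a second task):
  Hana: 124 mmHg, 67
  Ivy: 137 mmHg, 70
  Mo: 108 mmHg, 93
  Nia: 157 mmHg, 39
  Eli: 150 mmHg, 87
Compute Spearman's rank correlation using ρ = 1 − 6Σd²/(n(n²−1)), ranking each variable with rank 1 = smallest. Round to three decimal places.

Ranks of variable 1: 2, 3, 1, 5, 4
Ranks of variable 2: 2, 3, 5, 1, 4
d = r₁ − r₂: 0, 0, -4, 4, 0
d²: 0, 0, 16, 16, 0; Σd² = 32
ρ = 1 − 6·32/(5·24) = 1 − 192/120 = -0.600

-0.600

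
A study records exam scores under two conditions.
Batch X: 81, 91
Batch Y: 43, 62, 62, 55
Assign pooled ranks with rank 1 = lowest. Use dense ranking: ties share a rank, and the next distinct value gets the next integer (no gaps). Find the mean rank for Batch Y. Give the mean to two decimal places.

2.25

Sorted (ascending): 43, 55, 62, 62, 81, 91
The 2 values of 62 share dense rank 3.
Remaining distinct values take the next consecutive integers.
Batch Y values → pooled ranks: 43→1, 62→3, 62→3, 55→2
Mean rank = (1 + 3 + 3 + 2) / 4 = 2.25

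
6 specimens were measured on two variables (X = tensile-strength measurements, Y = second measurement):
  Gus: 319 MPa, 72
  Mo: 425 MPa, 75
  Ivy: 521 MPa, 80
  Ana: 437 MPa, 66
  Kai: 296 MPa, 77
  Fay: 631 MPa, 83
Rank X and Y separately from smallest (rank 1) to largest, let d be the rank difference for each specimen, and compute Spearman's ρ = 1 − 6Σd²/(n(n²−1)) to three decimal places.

Ranks of variable 1: 2, 3, 5, 4, 1, 6
Ranks of variable 2: 2, 3, 5, 1, 4, 6
d = r₁ − r₂: 0, 0, 0, 3, -3, 0
d²: 0, 0, 0, 9, 9, 0; Σd² = 18
ρ = 1 − 6·18/(6·35) = 1 − 108/210 = 0.486

0.486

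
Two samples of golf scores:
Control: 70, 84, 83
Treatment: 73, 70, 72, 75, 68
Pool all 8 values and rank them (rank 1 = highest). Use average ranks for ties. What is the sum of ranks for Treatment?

26.5

Sorted (descending): 84, 83, 75, 73, 72, 70, 70, 68
The 2 values of 70 occupy positions 6–7 → average rank (6+7)/2 = 6.5.
Treatment values → pooled ranks: 73→4, 70→6.5, 72→5, 75→3, 68→8
Rank sum = 4 + 6.5 + 5 + 3 + 8 = 26.5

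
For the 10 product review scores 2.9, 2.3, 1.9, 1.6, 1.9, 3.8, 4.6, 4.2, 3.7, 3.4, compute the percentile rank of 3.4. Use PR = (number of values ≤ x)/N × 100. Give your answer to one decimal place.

60.0

N = 10.
Strictly below 3.4: 5. Equal to 3.4: 1.
PR = 6/10 × 100 = 60.0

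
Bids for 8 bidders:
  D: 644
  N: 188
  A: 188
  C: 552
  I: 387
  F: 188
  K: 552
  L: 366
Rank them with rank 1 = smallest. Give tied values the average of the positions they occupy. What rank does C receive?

6.5

Sorted (ascending): 188, 188, 188, 366, 387, 552, 552, 644
The 3 values of 188 occupy positions 1–3 → average rank 2.
The 2 values of 552 occupy positions 6–7 → average rank (6+7)/2 = 6.5.
C has value 552 → rank 6.5.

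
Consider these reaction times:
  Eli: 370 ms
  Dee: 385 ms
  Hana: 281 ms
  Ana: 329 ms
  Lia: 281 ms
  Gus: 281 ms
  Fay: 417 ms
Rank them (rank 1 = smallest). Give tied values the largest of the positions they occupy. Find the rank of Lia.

3

Sorted (ascending): 281, 281, 281, 329, 370, 385, 417
The 3 values of 281 occupy positions 1–3 → each gets rank 3.
Lia has value 281 ms → rank 3.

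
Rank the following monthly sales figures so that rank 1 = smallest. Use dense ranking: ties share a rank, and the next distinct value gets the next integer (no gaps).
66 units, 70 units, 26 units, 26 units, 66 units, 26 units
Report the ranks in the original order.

2, 3, 1, 1, 2, 1

Sorted (ascending): 26, 26, 26, 66, 66, 70
The 3 values of 26 share dense rank 1.
The 2 values of 66 share dense rank 2.
Remaining distinct values take the next consecutive integers.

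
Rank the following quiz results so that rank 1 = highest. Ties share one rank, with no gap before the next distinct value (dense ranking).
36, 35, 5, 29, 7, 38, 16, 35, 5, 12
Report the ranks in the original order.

2, 3, 8, 4, 7, 1, 5, 3, 8, 6

Sorted (descending): 38, 36, 35, 35, 29, 16, 12, 7, 5, 5
The 2 values of 35 share dense rank 3.
The 2 values of 5 share dense rank 8.
Remaining distinct values take the next consecutive integers.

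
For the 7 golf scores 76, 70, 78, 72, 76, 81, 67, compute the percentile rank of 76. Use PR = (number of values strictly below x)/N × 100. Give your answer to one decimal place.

42.9

N = 7.
Strictly below 76: 3. Equal to 76: 2.
PR = 3/7 × 100 = 42.9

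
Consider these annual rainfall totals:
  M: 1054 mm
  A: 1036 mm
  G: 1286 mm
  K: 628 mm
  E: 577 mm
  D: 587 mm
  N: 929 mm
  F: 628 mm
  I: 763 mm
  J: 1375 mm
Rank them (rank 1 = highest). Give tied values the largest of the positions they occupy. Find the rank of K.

8

Sorted (descending): 1375, 1286, 1054, 1036, 929, 763, 628, 628, 587, 577
The 2 values of 628 occupy positions 7–8 → each gets rank 8.
K has value 628 mm → rank 8.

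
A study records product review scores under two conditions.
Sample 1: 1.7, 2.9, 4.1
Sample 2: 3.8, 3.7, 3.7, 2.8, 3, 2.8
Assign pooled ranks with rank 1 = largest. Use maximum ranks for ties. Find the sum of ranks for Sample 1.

16

Sorted (descending): 4.1, 3.8, 3.7, 3.7, 3, 2.9, 2.8, 2.8, 1.7
The 2 values of 3.7 occupy positions 3–4 → each gets rank 4.
The 2 values of 2.8 occupy positions 7–8 → each gets rank 8.
Sample 1 values → pooled ranks: 1.7→9, 2.9→6, 4.1→1
Rank sum = 9 + 6 + 1 = 16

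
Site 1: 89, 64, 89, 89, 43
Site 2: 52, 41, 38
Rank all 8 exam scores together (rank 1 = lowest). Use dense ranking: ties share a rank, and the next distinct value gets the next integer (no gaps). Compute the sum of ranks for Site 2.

Sorted (ascending): 38, 41, 43, 52, 64, 89, 89, 89
The 3 values of 89 share dense rank 6.
Remaining distinct values take the next consecutive integers.
Site 2 values → pooled ranks: 52→4, 41→2, 38→1
Rank sum = 4 + 2 + 1 = 7

7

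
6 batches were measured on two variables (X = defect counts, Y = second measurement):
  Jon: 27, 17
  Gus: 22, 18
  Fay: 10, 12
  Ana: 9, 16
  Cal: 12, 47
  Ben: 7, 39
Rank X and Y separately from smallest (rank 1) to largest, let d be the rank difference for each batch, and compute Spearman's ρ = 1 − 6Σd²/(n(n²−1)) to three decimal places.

0.029

Ranks of variable 1: 6, 5, 3, 2, 4, 1
Ranks of variable 2: 3, 4, 1, 2, 6, 5
d = r₁ − r₂: 3, 1, 2, 0, -2, -4
d²: 9, 1, 4, 0, 4, 16; Σd² = 34
ρ = 1 − 6·34/(6·35) = 1 − 204/210 = 0.029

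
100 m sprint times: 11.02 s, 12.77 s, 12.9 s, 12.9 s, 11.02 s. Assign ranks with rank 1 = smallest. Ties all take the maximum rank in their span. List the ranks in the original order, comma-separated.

Sorted (ascending): 11.02, 11.02, 12.77, 12.9, 12.9
The 2 values of 11.02 occupy positions 1–2 → each gets rank 2.
The 2 values of 12.9 occupy positions 4–5 → each gets rank 5.

2, 3, 5, 5, 2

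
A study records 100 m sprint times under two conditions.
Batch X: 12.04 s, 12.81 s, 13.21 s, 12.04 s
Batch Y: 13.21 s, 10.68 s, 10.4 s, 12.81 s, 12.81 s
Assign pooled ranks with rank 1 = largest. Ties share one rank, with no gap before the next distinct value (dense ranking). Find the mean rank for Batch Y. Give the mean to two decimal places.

Sorted (descending): 13.21, 13.21, 12.81, 12.81, 12.81, 12.04, 12.04, 10.68, 10.4
The 2 values of 13.21 share dense rank 1.
The 3 values of 12.81 share dense rank 2.
The 2 values of 12.04 share dense rank 3.
Remaining distinct values take the next consecutive integers.
Batch Y values → pooled ranks: 13.21→1, 10.68→4, 10.4→5, 12.81→2, 12.81→2
Mean rank = (1 + 4 + 5 + 2 + 2) / 5 = 2.80

2.80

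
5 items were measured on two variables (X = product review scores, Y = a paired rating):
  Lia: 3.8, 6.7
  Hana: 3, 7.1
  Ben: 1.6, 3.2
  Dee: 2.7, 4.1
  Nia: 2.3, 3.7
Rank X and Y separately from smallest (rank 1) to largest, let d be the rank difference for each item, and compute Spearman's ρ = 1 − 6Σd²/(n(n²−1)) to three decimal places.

0.900

Ranks of variable 1: 5, 4, 1, 3, 2
Ranks of variable 2: 4, 5, 1, 3, 2
d = r₁ − r₂: 1, -1, 0, 0, 0
d²: 1, 1, 0, 0, 0; Σd² = 2
ρ = 1 − 6·2/(5·24) = 1 − 12/120 = 0.900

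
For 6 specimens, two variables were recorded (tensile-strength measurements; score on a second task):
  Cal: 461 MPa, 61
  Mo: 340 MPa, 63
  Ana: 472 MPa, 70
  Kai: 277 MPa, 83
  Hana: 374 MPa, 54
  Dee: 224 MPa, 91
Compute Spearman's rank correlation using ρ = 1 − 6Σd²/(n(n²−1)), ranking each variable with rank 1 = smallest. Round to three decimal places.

Ranks of variable 1: 5, 3, 6, 2, 4, 1
Ranks of variable 2: 2, 3, 4, 5, 1, 6
d = r₁ − r₂: 3, 0, 2, -3, 3, -5
d²: 9, 0, 4, 9, 9, 25; Σd² = 56
ρ = 1 − 6·56/(6·35) = 1 − 336/210 = -0.600

-0.600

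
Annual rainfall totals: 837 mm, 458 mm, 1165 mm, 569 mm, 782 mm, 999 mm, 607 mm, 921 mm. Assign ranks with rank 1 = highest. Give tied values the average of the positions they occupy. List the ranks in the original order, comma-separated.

Sorted (descending): 1165, 999, 921, 837, 782, 607, 569, 458
No ties — each value takes its position as its rank.

4, 8, 1, 7, 5, 2, 6, 3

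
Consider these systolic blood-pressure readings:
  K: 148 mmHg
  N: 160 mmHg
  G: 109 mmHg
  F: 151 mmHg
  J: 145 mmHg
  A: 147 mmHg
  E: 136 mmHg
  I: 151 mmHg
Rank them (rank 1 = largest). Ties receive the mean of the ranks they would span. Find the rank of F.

2.5

Sorted (descending): 160, 151, 151, 148, 147, 145, 136, 109
The 2 values of 151 occupy positions 2–3 → average rank (2+3)/2 = 2.5.
F has value 151 mmHg → rank 2.5.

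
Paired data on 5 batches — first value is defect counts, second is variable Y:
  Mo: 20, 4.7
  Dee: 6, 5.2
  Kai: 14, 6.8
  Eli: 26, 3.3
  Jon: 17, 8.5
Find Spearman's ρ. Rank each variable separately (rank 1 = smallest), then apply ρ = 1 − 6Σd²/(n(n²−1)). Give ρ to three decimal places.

Ranks of variable 1: 4, 1, 2, 5, 3
Ranks of variable 2: 2, 3, 4, 1, 5
d = r₁ − r₂: 2, -2, -2, 4, -2
d²: 4, 4, 4, 16, 4; Σd² = 32
ρ = 1 − 6·32/(5·24) = 1 − 192/120 = -0.600

-0.600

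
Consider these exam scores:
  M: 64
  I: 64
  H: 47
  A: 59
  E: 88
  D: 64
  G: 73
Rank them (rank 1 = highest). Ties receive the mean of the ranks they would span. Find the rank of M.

Sorted (descending): 88, 73, 64, 64, 64, 59, 47
The 3 values of 64 occupy positions 3–5 → average rank 4.
M has value 64 → rank 4.

4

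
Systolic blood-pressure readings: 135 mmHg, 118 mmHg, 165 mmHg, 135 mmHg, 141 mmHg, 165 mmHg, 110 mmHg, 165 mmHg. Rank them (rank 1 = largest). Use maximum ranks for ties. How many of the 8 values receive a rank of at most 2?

Sorted (descending): 165, 165, 165, 141, 135, 135, 118, 110
The 3 values of 165 occupy positions 1–3 → each gets rank 3.
The 2 values of 135 occupy positions 5–6 → each gets rank 6.
Ranks ≤ 2: {} → 0 values.

0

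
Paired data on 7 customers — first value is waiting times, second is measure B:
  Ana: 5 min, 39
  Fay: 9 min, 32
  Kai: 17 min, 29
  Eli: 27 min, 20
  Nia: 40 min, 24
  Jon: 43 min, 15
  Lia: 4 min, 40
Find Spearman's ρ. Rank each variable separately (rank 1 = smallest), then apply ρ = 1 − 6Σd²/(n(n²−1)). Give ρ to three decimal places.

-0.964

Ranks of variable 1: 2, 3, 4, 5, 6, 7, 1
Ranks of variable 2: 6, 5, 4, 2, 3, 1, 7
d = r₁ − r₂: -4, -2, 0, 3, 3, 6, -6
d²: 16, 4, 0, 9, 9, 36, 36; Σd² = 110
ρ = 1 − 6·110/(7·48) = 1 − 660/336 = -0.964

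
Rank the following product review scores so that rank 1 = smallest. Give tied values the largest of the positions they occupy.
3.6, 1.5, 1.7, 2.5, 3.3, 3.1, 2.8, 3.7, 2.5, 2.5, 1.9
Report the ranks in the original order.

Sorted (ascending): 1.5, 1.7, 1.9, 2.5, 2.5, 2.5, 2.8, 3.1, 3.3, 3.6, 3.7
The 3 values of 2.5 occupy positions 4–6 → each gets rank 6.

10, 1, 2, 6, 9, 8, 7, 11, 6, 6, 3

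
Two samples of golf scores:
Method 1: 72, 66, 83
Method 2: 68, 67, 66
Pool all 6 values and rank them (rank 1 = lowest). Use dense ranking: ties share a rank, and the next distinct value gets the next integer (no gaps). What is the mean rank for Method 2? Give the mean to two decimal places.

Sorted (ascending): 66, 66, 67, 68, 72, 83
The 2 values of 66 share dense rank 1.
Remaining distinct values take the next consecutive integers.
Method 2 values → pooled ranks: 68→3, 67→2, 66→1
Mean rank = (3 + 2 + 1) / 3 = 2.00

2.00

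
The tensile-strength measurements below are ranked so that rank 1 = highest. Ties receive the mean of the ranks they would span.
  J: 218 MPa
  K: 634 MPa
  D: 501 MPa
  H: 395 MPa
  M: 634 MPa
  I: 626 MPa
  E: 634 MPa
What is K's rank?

Sorted (descending): 634, 634, 634, 626, 501, 395, 218
The 3 values of 634 occupy positions 1–3 → average rank 2.
K has value 634 MPa → rank 2.

2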